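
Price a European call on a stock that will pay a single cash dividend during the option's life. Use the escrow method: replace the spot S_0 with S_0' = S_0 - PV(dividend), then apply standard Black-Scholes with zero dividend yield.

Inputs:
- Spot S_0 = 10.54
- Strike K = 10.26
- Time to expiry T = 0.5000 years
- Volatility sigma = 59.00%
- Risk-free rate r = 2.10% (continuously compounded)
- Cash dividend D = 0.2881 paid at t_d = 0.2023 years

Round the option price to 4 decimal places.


Answer: Price = 1.7365

Derivation:
PV(D) = D * exp(-r * t_d) = 0.2881 * 0.99576071 = 0.28687866
S_0' = S_0 - PV(D) = 10.5400 - 0.28687866 = 10.25312134
d1 = (ln(S_0'/K) + (r + sigma^2/2)*T) / (sigma*sqrt(T)) = 0.23215716
d2 = d1 - sigma*sqrt(T) = -0.18503585
exp(-rT) = 0.98955493
N(d1) = 0.59179202; N(d2) = 0.42660046
C = S_0' * N(d1) - K * exp(-rT) * N(d2) = 10.25312134 * 0.59179202 - 10.2600 * 0.98955493 * 0.42660046 = 1.7365


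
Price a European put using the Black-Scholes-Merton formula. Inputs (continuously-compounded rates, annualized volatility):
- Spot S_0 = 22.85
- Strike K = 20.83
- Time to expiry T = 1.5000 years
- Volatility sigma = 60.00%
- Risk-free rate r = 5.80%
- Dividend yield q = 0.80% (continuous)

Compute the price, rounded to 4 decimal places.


d1 = (ln(S/K) + (r - q + 0.5*sigma^2) * T) / (sigma * sqrt(T)) = 0.59543947
d2 = d1 - sigma * sqrt(T) = -0.13940745
exp(-rT) = 0.91667710; exp(-qT) = 0.98807171
P = K * exp(-rT) * N(-d2) - S_0 * exp(-qT) * N(-d1)
N(-d1) = 0.27577487; N(-d2) = 0.55543591
P = 20.8300 * 0.91667710 * 0.55543591 - 22.8500 * 0.98807171 * 0.27577487 = 4.3794

Answer: Price = 4.3794


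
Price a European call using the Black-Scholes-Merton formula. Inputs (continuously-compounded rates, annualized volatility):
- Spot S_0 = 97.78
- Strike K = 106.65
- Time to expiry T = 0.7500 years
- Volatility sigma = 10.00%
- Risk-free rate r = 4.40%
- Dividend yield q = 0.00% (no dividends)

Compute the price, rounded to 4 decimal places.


d1 = (ln(S/K) + (r - q + 0.5*sigma^2) * T) / (sigma * sqrt(T)) = -0.57830160
d2 = d1 - sigma * sqrt(T) = -0.66490414
exp(-rT) = 0.96753856; exp(-qT) = 1.00000000
C = S_0 * exp(-qT) * N(d1) - K * exp(-rT) * N(d2)
N(d1) = 0.28153026; N(d2) = 0.25305590
C = 97.7800 * 1.00000000 * 0.28153026 - 106.6500 * 0.96753856 * 0.25305590 = 1.4157

Answer: Price = 1.4157


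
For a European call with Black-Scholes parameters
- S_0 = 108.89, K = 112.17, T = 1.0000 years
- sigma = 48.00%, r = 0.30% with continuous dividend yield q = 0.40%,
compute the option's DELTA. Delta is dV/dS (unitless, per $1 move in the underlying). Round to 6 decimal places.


d1 = 0.1760887931; d2 = -0.3039112069
phi(d1) = 0.3928049249; exp(-qT) = 0.9960079893; exp(-rT) = 0.9970044955
N(d1) = 0.5698879074
Delta = exp(-qT) * N(d1) = 0.9960079893 * 0.5698879074 = 0.567613

Answer: Delta = 0.567613


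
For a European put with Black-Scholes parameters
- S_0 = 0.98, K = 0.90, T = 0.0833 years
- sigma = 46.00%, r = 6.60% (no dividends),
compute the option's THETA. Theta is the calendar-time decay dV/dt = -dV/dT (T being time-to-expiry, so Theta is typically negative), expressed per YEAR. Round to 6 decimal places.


d1 = 0.7492147531; d2 = 0.6164507520
phi(d1) = 0.3013147419; exp(-qT) = 1.0000000000; exp(-rT) = 0.9945172852
Theta = -S*exp(-qT)*phi(d1)*sigma/(2*sqrt(T)) + r*K*exp(-rT)*N(-d2) - q*S*exp(-qT)*N(-d1)
N(-d1) = 0.2268638892; N(-d2) = 0.2687985330; sqrt(T) = 0.2886173938
Term 1 = -0.9800 * 1.0000000000 * 0.3013147419 * 0.4600 / (2 * 0.2886173938) = -0.2353161808
Term 2 = 0.0660 * 0.9000 * 0.9945172852 * 0.2687985330 = 0.0158790924
Term 3 = 0 (no dividend yield, q = 0)
Theta = -0.2353161808 + (0.0158790924) + (0.0000000000) = -0.219437

Answer: Theta = -0.219437


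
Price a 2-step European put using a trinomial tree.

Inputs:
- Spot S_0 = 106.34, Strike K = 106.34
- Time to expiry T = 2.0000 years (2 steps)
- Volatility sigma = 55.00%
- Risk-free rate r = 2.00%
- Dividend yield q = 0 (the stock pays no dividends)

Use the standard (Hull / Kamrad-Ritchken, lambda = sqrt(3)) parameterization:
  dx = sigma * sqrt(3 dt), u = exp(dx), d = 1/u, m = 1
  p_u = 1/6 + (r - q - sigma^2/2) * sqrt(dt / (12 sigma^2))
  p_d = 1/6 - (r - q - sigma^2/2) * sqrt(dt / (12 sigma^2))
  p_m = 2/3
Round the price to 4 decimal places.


Answer: Price = V(0,0) = 24.5370

Derivation:
dt = T/N = 1.000000; dx = sigma*sqrt(3*dt) = 0.952628
u = exp(dx) = 2.592514; d = 1/u = 0.385726
p_u = 0.097778, p_m = 0.666667, p_d = 0.235555
Discount per step: exp(-r*dt) = 0.980199
Stock lattice S(k, j) with j the centered position index:
  k=0: S(0,+0) = 106.3400
  k=1: S(1,-1) = 41.0181; S(1,+0) = 106.3400; S(1,+1) = 275.6879
  k=2: S(2,-2) = 15.8218; S(2,-1) = 41.0181; S(2,+0) = 106.3400; S(2,+1) = 275.6879; S(2,+2) = 714.7247
Terminal payoffs V(N, j) = max(K - S_T, 0):
  V(2,-2) = 90.518249; V(2,-1) = 65.321895; V(2,+0) = 0.000000; V(2,+1) = 0.000000; V(2,+2) = 0.000000
Backward induction: V(k, j) = exp(-r*dt) * [p_u * V(k+1, j+1) + p_m * V(k+1, j) + p_d * V(k+1, j-1)]
  V(1,-1) = exp(-r*dt) * [p_u*0.000000 + p_m*65.321895 + p_d*90.518249] = 63.585449
  V(1,+0) = exp(-r*dt) * [p_u*0.000000 + p_m*0.000000 + p_d*65.321895] = 15.082221
  V(1,+1) = exp(-r*dt) * [p_u*0.000000 + p_m*0.000000 + p_d*0.000000] = 0.000000
  V(0,+0) = exp(-r*dt) * [p_u*0.000000 + p_m*15.082221 + p_d*63.585449] = 24.537007


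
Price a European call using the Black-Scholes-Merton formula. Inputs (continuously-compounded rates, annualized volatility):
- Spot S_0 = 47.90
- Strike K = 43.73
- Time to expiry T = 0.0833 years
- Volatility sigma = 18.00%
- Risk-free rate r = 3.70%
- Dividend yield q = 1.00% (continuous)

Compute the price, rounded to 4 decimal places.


d1 = (ln(S/K) + (r - q + 0.5*sigma^2) * T) / (sigma * sqrt(T)) = 1.82247619
d2 = d1 - sigma * sqrt(T) = 1.77052506
exp(-rT) = 0.99692264; exp(-qT) = 0.99916735
C = S_0 * exp(-qT) * N(d1) - K * exp(-rT) * N(d2)
N(d1) = 0.96580862; N(d2) = 0.96168014
C = 47.9000 * 0.99916735 * 0.96580862 - 43.7300 * 0.99692264 * 0.96168014 = 4.2989

Answer: Price = 4.2989


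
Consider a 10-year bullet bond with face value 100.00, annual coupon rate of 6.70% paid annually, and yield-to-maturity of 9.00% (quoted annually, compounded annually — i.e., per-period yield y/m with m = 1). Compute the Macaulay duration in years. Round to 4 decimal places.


Answer: Macaulay duration = 7.3758 years

Derivation:
Coupon per period c = face * coupon_rate / m = 6.700000
Periods per year m = 1; per-period yield y/m = 0.090000
Number of cashflows N = 10
Cashflows (t years, CF_t, discount factor 1/(1+y/m)^(m*t), PV):
  t = 1.0000: CF_t = 6.700000, DF = 0.917431, PV = 6.146789
  t = 2.0000: CF_t = 6.700000, DF = 0.841680, PV = 5.639256
  t = 3.0000: CF_t = 6.700000, DF = 0.772183, PV = 5.173629
  t = 4.0000: CF_t = 6.700000, DF = 0.708425, PV = 4.746449
  t = 5.0000: CF_t = 6.700000, DF = 0.649931, PV = 4.354540
  t = 6.0000: CF_t = 6.700000, DF = 0.596267, PV = 3.994991
  t = 7.0000: CF_t = 6.700000, DF = 0.547034, PV = 3.665129
  t = 8.0000: CF_t = 6.700000, DF = 0.501866, PV = 3.362504
  t = 9.0000: CF_t = 6.700000, DF = 0.460428, PV = 3.084866
  t = 10.0000: CF_t = 106.700000, DF = 0.422411, PV = 45.071233
Price P = sum_t PV_t = 85.239387
Macaulay numerator sum_t t * PV_t:
  t * PV_t at t = 1.0000: 6.146789
  t * PV_t at t = 2.0000: 11.278512
  t * PV_t at t = 3.0000: 15.520888
  t * PV_t at t = 4.0000: 18.985796
  t * PV_t at t = 5.0000: 21.772701
  t * PV_t at t = 6.0000: 23.969947
  t * PV_t at t = 7.0000: 25.655906
  t * PV_t at t = 8.0000: 26.900033
  t * PV_t at t = 9.0000: 27.763795
  t * PV_t at t = 10.0000: 450.712331
Macaulay duration D = (sum_t t * PV_t) / P = 628.706697 / 85.239387 = 7.375777


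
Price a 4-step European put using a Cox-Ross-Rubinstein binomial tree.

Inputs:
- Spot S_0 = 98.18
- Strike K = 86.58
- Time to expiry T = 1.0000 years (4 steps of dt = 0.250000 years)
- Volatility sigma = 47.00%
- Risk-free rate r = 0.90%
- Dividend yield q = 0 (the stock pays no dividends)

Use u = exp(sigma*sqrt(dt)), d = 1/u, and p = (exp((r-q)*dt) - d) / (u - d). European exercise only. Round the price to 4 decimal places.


dt = T/N = 0.250000
u = exp(sigma*sqrt(dt)) = 1.264909; d = 1/u = 0.790571
p = (exp((r-q)*dt) - d) / (u - d) = 0.446268
Discount per step: exp(-r*dt) = 0.997753
Stock lattice S(k, i) with i counting down-moves:
  k=0: S(0,0) = 98.1800
  k=1: S(1,0) = 124.1887; S(1,1) = 77.6182
  k=2: S(2,0) = 157.0874; S(2,1) = 98.1800; S(2,2) = 61.3627
  k=3: S(3,0) = 198.7013; S(3,1) = 124.1887; S(3,2) = 77.6182; S(3,3) = 48.5116
  k=4: S(4,0) = 251.3390; S(4,1) = 157.0874; S(4,2) = 98.1800; S(4,3) = 61.3627; S(4,4) = 38.3518
Terminal payoffs V(N, i) = max(K - S_T, 0):
  V(4,0) = 0.000000; V(4,1) = 0.000000; V(4,2) = 0.000000; V(4,3) = 25.217277; V(4,4) = 48.228159
Backward induction: V(k, i) = exp(-r*dt) * [p * V(k+1, i) + (1-p) * V(k+1, i+1)].
  V(3,0) = exp(-r*dt) * [p*0.000000 + (1-p)*0.000000] = 0.000000
  V(3,1) = exp(-r*dt) * [p*0.000000 + (1-p)*0.000000] = 0.000000
  V(3,2) = exp(-r*dt) * [p*0.000000 + (1-p)*25.217277] = 13.932239
  V(3,3) = exp(-r*dt) * [p*25.217277 + (1-p)*48.228159] = 37.873834
  V(2,0) = exp(-r*dt) * [p*0.000000 + (1-p)*0.000000] = 0.000000
  V(2,1) = exp(-r*dt) * [p*0.000000 + (1-p)*13.932239] = 7.697392
  V(2,2) = exp(-r*dt) * [p*13.932239 + (1-p)*37.873834] = 27.128366
  V(1,0) = exp(-r*dt) * [p*0.000000 + (1-p)*7.697392] = 4.252715
  V(1,1) = exp(-r*dt) * [p*7.697392 + (1-p)*27.128366] = 18.415469
  V(0,0) = exp(-r*dt) * [p*4.252715 + (1-p)*18.415469] = 12.067906

Answer: Price = V(0,0) = 12.0679


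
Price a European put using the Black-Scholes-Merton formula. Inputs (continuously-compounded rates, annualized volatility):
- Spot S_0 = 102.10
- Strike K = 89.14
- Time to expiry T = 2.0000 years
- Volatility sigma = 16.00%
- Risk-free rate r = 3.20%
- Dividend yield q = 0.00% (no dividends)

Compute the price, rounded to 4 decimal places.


d1 = (ln(S/K) + (r - q + 0.5*sigma^2) * T) / (sigma * sqrt(T)) = 0.99589166
d2 = d1 - sigma * sqrt(T) = 0.76961749
exp(-rT) = 0.93800500; exp(-qT) = 1.00000000
P = K * exp(-rT) * N(-d2) - S_0 * exp(-qT) * N(-d1)
N(-d1) = 0.15965140; N(-d2) = 0.22076341
P = 89.1400 * 0.93800500 * 0.22076341 - 102.1000 * 1.00000000 * 0.15965140 = 2.1585

Answer: Price = 2.1585


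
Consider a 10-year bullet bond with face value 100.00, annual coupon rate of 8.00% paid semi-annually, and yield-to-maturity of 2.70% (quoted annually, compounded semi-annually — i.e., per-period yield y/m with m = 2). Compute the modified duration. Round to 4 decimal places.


Answer: Modified duration = 7.5273

Derivation:
Coupon per period c = face * coupon_rate / m = 4.000000
Periods per year m = 2; per-period yield y/m = 0.013500
Number of cashflows N = 20
Cashflows (t years, CF_t, discount factor 1/(1+y/m)^(m*t), PV):
  t = 0.5000: CF_t = 4.000000, DF = 0.986680, PV = 3.946719
  t = 1.0000: CF_t = 4.000000, DF = 0.973537, PV = 3.894148
  t = 1.5000: CF_t = 4.000000, DF = 0.960569, PV = 3.842278
  t = 2.0000: CF_t = 4.000000, DF = 0.947774, PV = 3.791098
  t = 2.5000: CF_t = 4.000000, DF = 0.935150, PV = 3.740600
  t = 3.0000: CF_t = 4.000000, DF = 0.922694, PV = 3.690774
  t = 3.5000: CF_t = 4.000000, DF = 0.910403, PV = 3.641612
  t = 4.0000: CF_t = 4.000000, DF = 0.898276, PV = 3.593105
  t = 4.5000: CF_t = 4.000000, DF = 0.886311, PV = 3.545245
  t = 5.0000: CF_t = 4.000000, DF = 0.874505, PV = 3.498021
  t = 5.5000: CF_t = 4.000000, DF = 0.862857, PV = 3.451427
  t = 6.0000: CF_t = 4.000000, DF = 0.851363, PV = 3.405454
  t = 6.5000: CF_t = 4.000000, DF = 0.840023, PV = 3.360092
  t = 7.0000: CF_t = 4.000000, DF = 0.828834, PV = 3.315335
  t = 7.5000: CF_t = 4.000000, DF = 0.817794, PV = 3.271174
  t = 8.0000: CF_t = 4.000000, DF = 0.806900, PV = 3.227602
  t = 8.5000: CF_t = 4.000000, DF = 0.796152, PV = 3.184610
  t = 9.0000: CF_t = 4.000000, DF = 0.785547, PV = 3.142190
  t = 9.5000: CF_t = 4.000000, DF = 0.775084, PV = 3.100335
  t = 10.0000: CF_t = 104.000000, DF = 0.764760, PV = 79.534999
Price P = sum_t PV_t = 146.176819
First compute Macaulay numerator sum_t t * PV_t:
  t * PV_t at t = 0.5000: 1.973360
  t * PV_t at t = 1.0000: 3.894148
  t * PV_t at t = 1.5000: 5.763416
  t * PV_t at t = 2.0000: 7.582195
  t * PV_t at t = 2.5000: 9.351499
  t * PV_t at t = 3.0000: 11.072323
  t * PV_t at t = 3.5000: 12.745643
  t * PV_t at t = 4.0000: 14.372422
  t * PV_t at t = 4.5000: 15.953601
  t * PV_t at t = 5.0000: 17.490107
  t * PV_t at t = 5.5000: 18.982849
  t * PV_t at t = 6.0000: 20.432721
  t * PV_t at t = 6.5000: 21.840600
  t * PV_t at t = 7.0000: 23.207347
  t * PV_t at t = 7.5000: 24.533808
  t * PV_t at t = 8.0000: 25.820814
  t * PV_t at t = 8.5000: 27.069181
  t * PV_t at t = 9.0000: 28.279710
  t * PV_t at t = 9.5000: 29.453187
  t * PV_t at t = 10.0000: 795.349988
Macaulay duration D = 1115.168918 / 146.176819 = 7.628904
Modified duration = D / (1 + y/m) = 7.628904 / (1 + 0.013500) = 7.527286


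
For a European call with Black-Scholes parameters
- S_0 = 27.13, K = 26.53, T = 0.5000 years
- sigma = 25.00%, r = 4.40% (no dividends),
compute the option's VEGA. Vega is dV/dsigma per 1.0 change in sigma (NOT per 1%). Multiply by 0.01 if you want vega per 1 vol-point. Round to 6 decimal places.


d1 = 0.3393487949; d2 = 0.1625720996
phi(d1) = 0.3766204602; exp(-qT) = 1.0000000000; exp(-rT) = 0.9782402351
Vega = S * exp(-qT) * phi(d1) * sqrt(T) = 27.1300 * 1.0000000000 * 0.3766204602 * 0.7071067812 = 7.225014

Answer: Vega = 7.225014


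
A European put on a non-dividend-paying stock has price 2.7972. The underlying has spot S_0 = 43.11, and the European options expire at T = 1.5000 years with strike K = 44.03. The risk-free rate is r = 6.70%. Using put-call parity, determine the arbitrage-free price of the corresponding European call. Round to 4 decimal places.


Put-call parity: C - P = S_0 * exp(-qT) - K * exp(-rT).
S_0 * exp(-qT) = 43.1100 * 1.00000000 = 43.11000000
K * exp(-rT) = 44.0300 * 0.90438511 = 39.82007650
C = P + S*exp(-qT) - K*exp(-rT)
C = 2.7972 + 43.11000000 - 39.82007650 = 6.0871

Answer: Call price = 6.0871


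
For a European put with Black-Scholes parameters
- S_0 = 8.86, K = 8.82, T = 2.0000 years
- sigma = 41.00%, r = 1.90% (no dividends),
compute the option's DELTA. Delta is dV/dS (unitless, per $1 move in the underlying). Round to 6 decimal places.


d1 = 0.3632543689; d2 = -0.2165731917
phi(d1) = 0.3734708207; exp(-qT) = 1.0000000000; exp(-rT) = 0.9627129409
N(-d1) = 0.3582074384
Delta = -exp(-qT) * N(-d1) = -1.0000000000 * 0.3582074384 = -0.358207

Answer: Delta = -0.358207


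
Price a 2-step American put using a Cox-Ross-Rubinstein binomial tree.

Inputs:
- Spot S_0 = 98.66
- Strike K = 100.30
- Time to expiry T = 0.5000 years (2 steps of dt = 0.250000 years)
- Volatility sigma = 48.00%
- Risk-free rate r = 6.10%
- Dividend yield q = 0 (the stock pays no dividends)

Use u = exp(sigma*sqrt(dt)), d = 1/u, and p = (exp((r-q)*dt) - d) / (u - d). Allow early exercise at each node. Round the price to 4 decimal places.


Answer: Price = V(0,0) = 12.1962

Derivation:
dt = T/N = 0.250000
u = exp(sigma*sqrt(dt)) = 1.271249; d = 1/u = 0.786628
p = (exp((r-q)*dt) - d) / (u - d) = 0.471995
Discount per step: exp(-r*dt) = 0.984866
Stock lattice S(k, i) with i counting down-moves:
  k=0: S(0,0) = 98.6600
  k=1: S(1,0) = 125.4214; S(1,1) = 77.6087
  k=2: S(2,0) = 159.4419; S(2,1) = 98.6600; S(2,2) = 61.0492
Terminal payoffs V(N, i) = max(K - S_T, 0):
  V(2,0) = 0.000000; V(2,1) = 1.640000; V(2,2) = 39.250831
Backward induction: V(k, i) = exp(-r*dt) * [p * V(k+1, i) + (1-p) * V(k+1, i+1)]; then take max(V_cont, immediate exercise) for American.
  V(1,0) = exp(-r*dt) * [p*0.000000 + (1-p)*1.640000] = 0.852822; exercise = 0.000000; V(1,0) = max -> 0.852822
  V(1,1) = exp(-r*dt) * [p*1.640000 + (1-p)*39.250831] = 21.173324; exercise = 22.691295; V(1,1) = max -> 22.691295
  V(0,0) = exp(-r*dt) * [p*0.852822 + (1-p)*22.691295] = 12.196219; exercise = 1.640000; V(0,0) = max -> 12.196219


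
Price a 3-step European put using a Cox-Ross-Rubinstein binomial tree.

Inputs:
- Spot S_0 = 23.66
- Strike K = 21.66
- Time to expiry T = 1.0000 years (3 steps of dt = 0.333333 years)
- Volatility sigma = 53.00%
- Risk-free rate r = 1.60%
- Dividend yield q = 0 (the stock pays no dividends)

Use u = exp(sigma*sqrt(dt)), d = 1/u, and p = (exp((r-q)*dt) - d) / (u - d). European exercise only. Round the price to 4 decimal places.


dt = T/N = 0.333333
u = exp(sigma*sqrt(dt)) = 1.357976; d = 1/u = 0.736390
p = (exp((r-q)*dt) - d) / (u - d) = 0.432696
Discount per step: exp(-r*dt) = 0.994681
Stock lattice S(k, i) with i counting down-moves:
  k=0: S(0,0) = 23.6600
  k=1: S(1,0) = 32.1297; S(1,1) = 17.4230
  k=2: S(2,0) = 43.6314; S(2,1) = 23.6600; S(2,2) = 12.8301
  k=3: S(3,0) = 59.2504; S(3,1) = 32.1297; S(3,2) = 17.4230; S(3,3) = 9.4480
Terminal payoffs V(N, i) = max(K - S_T, 0):
  V(3,0) = 0.000000; V(3,1) = 0.000000; V(3,2) = 4.237017; V(3,3) = 12.212039
Backward induction: V(k, i) = exp(-r*dt) * [p * V(k+1, i) + (1-p) * V(k+1, i+1)].
  V(2,0) = exp(-r*dt) * [p*0.000000 + (1-p)*0.000000] = 0.000000
  V(2,1) = exp(-r*dt) * [p*0.000000 + (1-p)*4.237017] = 2.390893
  V(2,2) = exp(-r*dt) * [p*4.237017 + (1-p)*12.212039] = 8.714680
  V(1,0) = exp(-r*dt) * [p*0.000000 + (1-p)*2.390893] = 1.349149
  V(1,1) = exp(-r*dt) * [p*2.390893 + (1-p)*8.714680] = 5.946605
  V(0,0) = exp(-r*dt) * [p*1.349149 + (1-p)*5.946605] = 3.936257

Answer: Price = V(0,0) = 3.9363


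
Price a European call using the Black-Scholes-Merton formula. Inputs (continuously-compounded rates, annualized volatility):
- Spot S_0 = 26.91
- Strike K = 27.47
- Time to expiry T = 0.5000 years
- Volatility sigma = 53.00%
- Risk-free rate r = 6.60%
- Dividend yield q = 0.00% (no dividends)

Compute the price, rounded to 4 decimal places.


Answer: Price = 4.1433

Derivation:
d1 = (ln(S/K) + (r - q + 0.5*sigma^2) * T) / (sigma * sqrt(T)) = 0.22047980
d2 = d1 - sigma * sqrt(T) = -0.15428679
exp(-rT) = 0.96753856; exp(-qT) = 1.00000000
C = S_0 * exp(-qT) * N(d1) - K * exp(-rT) * N(d2)
N(d1) = 0.58725125; N(d2) = 0.43869181
C = 26.9100 * 1.00000000 * 0.58725125 - 27.4700 * 0.96753856 * 0.43869181 = 4.1433


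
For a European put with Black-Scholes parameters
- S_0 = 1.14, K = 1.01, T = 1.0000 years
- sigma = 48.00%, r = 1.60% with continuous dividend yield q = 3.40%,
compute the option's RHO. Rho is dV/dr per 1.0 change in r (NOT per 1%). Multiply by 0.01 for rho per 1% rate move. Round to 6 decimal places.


d1 = 0.4547456907; d2 = -0.0252543093
phi(d1) = 0.3597538056; exp(-qT) = 0.9665715046; exp(-rT) = 0.9841273201
N(-d2) = 0.5100739409
Rho = -K*T*exp(-rT)*N(-d2) = -1.0100 * 1.0000 * 0.9841273201 * 0.5100739409 = -0.506997

Answer: Rho = -0.506997


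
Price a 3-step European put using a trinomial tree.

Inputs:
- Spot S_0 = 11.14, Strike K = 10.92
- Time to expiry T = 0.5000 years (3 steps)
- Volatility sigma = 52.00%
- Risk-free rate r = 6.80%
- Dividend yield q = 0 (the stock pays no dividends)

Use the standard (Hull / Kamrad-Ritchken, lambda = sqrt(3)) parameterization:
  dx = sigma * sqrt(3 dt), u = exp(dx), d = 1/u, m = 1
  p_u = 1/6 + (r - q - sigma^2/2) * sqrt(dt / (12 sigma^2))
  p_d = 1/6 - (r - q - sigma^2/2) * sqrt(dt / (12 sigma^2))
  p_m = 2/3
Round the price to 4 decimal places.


dt = T/N = 0.166667; dx = sigma*sqrt(3*dt) = 0.367696
u = exp(dx) = 1.444402; d = 1/u = 0.692328
p_u = 0.151437, p_m = 0.666667, p_d = 0.181897
Discount per step: exp(-r*dt) = 0.988731
Stock lattice S(k, j) with j the centered position index:
  k=0: S(0,+0) = 11.1400
  k=1: S(1,-1) = 7.7125; S(1,+0) = 11.1400; S(1,+1) = 16.0906
  k=2: S(2,-2) = 5.3396; S(2,-1) = 7.7125; S(2,+0) = 11.1400; S(2,+1) = 16.0906; S(2,+2) = 23.2414
  k=3: S(3,-3) = 3.6968; S(3,-2) = 5.3396; S(3,-1) = 7.7125; S(3,+0) = 11.1400; S(3,+1) = 16.0906; S(3,+2) = 23.2414; S(3,+3) = 33.5699
Terminal payoffs V(N, j) = max(K - S_T, 0):
  V(3,-3) = 7.223244; V(3,-2) = 5.580398; V(3,-1) = 3.207467; V(3,+0) = 0.000000; V(3,+1) = 0.000000; V(3,+2) = 0.000000; V(3,+3) = 0.000000
Backward induction: V(k, j) = exp(-r*dt) * [p_u * V(k+1, j+1) + p_m * V(k+1, j) + p_d * V(k+1, j-1)]
  V(2,-2) = exp(-r*dt) * [p_u*3.207467 + p_m*5.580398 + p_d*7.223244] = 5.457672
  V(2,-1) = exp(-r*dt) * [p_u*0.000000 + p_m*3.207467 + p_d*5.580398] = 3.117830
  V(2,+0) = exp(-r*dt) * [p_u*0.000000 + p_m*0.000000 + p_d*3.207467] = 0.576853
  V(2,+1) = exp(-r*dt) * [p_u*0.000000 + p_m*0.000000 + p_d*0.000000] = 0.000000
  V(2,+2) = exp(-r*dt) * [p_u*0.000000 + p_m*0.000000 + p_d*0.000000] = 0.000000
  V(1,-1) = exp(-r*dt) * [p_u*0.576853 + p_m*3.117830 + p_d*5.457672] = 3.123047
  V(1,+0) = exp(-r*dt) * [p_u*0.000000 + p_m*0.576853 + p_d*3.117830] = 0.940966
  V(1,+1) = exp(-r*dt) * [p_u*0.000000 + p_m*0.000000 + p_d*0.576853] = 0.103745
  V(0,+0) = exp(-r*dt) * [p_u*0.103745 + p_m*0.940966 + p_d*3.123047] = 1.197445

Answer: Price = V(0,0) = 1.1974


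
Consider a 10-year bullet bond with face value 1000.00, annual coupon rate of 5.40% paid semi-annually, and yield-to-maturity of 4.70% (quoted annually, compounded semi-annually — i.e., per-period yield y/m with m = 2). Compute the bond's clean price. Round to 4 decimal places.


Answer: Price = 1055.3432

Derivation:
Coupon per period c = face * coupon_rate / m = 27.000000
Periods per year m = 2; per-period yield y/m = 0.023500
Number of cashflows N = 20
Cashflows (t years, CF_t, discount factor 1/(1+y/m)^(m*t), PV):
  t = 0.5000: CF_t = 27.000000, DF = 0.977040, PV = 26.380068
  t = 1.0000: CF_t = 27.000000, DF = 0.954606, PV = 25.774371
  t = 1.5000: CF_t = 27.000000, DF = 0.932688, PV = 25.182580
  t = 2.0000: CF_t = 27.000000, DF = 0.911273, PV = 24.604377
  t = 2.5000: CF_t = 27.000000, DF = 0.890350, PV = 24.039450
  t = 3.0000: CF_t = 27.000000, DF = 0.869907, PV = 23.487494
  t = 3.5000: CF_t = 27.000000, DF = 0.849934, PV = 22.948211
  t = 4.0000: CF_t = 27.000000, DF = 0.830419, PV = 22.421310
  t = 4.5000: CF_t = 27.000000, DF = 0.811352, PV = 21.906507
  t = 5.0000: CF_t = 27.000000, DF = 0.792723, PV = 21.403525
  t = 5.5000: CF_t = 27.000000, DF = 0.774522, PV = 20.912090
  t = 6.0000: CF_t = 27.000000, DF = 0.756739, PV = 20.431940
  t = 6.5000: CF_t = 27.000000, DF = 0.739363, PV = 19.962814
  t = 7.0000: CF_t = 27.000000, DF = 0.722387, PV = 19.504459
  t = 7.5000: CF_t = 27.000000, DF = 0.705801, PV = 19.056628
  t = 8.0000: CF_t = 27.000000, DF = 0.689596, PV = 18.619080
  t = 8.5000: CF_t = 27.000000, DF = 0.673762, PV = 18.191578
  t = 9.0000: CF_t = 27.000000, DF = 0.658292, PV = 17.773891
  t = 9.5000: CF_t = 27.000000, DF = 0.643178, PV = 17.365795
  t = 10.0000: CF_t = 1027.000000, DF = 0.628410, PV = 645.377029
Price P = sum_t PV_t = 1055.343197


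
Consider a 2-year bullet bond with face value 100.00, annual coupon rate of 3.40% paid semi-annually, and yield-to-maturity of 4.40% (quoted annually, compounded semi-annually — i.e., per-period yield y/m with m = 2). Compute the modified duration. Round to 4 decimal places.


Answer: Modified duration = 1.9079

Derivation:
Coupon per period c = face * coupon_rate / m = 1.700000
Periods per year m = 2; per-period yield y/m = 0.022000
Number of cashflows N = 4
Cashflows (t years, CF_t, discount factor 1/(1+y/m)^(m*t), PV):
  t = 0.5000: CF_t = 1.700000, DF = 0.978474, PV = 1.663405
  t = 1.0000: CF_t = 1.700000, DF = 0.957411, PV = 1.627598
  t = 1.5000: CF_t = 1.700000, DF = 0.936801, PV = 1.592562
  t = 2.0000: CF_t = 101.700000, DF = 0.916635, PV = 93.221775
Price P = sum_t PV_t = 98.105340
First compute Macaulay numerator sum_t t * PV_t:
  t * PV_t at t = 0.5000: 0.831703
  t * PV_t at t = 1.0000: 1.627598
  t * PV_t at t = 1.5000: 2.388842
  t * PV_t at t = 2.0000: 186.443551
Macaulay duration D = 191.291694 / 98.105340 = 1.949860
Modified duration = D / (1 + y/m) = 1.949860 / (1 + 0.022000) = 1.907887


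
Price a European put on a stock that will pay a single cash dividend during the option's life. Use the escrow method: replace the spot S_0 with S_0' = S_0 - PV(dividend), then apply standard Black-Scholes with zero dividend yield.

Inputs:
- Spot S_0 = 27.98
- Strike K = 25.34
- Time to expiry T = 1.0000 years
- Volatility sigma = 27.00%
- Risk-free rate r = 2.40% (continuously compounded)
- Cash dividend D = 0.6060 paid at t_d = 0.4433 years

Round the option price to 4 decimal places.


PV(D) = D * exp(-r * t_d) = 0.6060 * 0.98941720 = 0.59958682
S_0' = S_0 - PV(D) = 27.9800 - 0.59958682 = 27.38041318
d1 = (ln(S_0'/K) + (r + sigma^2/2)*T) / (sigma*sqrt(T)) = 0.51071754
d2 = d1 - sigma*sqrt(T) = 0.24071754
exp(-rT) = 0.97628571
N(-d1) = 0.30477443; N(-d2) = 0.40488702
P = K * exp(-rT) * N(-d2) - S_0' * N(-d1) = 25.3400 * 0.97628571 * 0.40488702 - 27.38041318 * 0.30477443 = 1.6717

Answer: Price = 1.6717


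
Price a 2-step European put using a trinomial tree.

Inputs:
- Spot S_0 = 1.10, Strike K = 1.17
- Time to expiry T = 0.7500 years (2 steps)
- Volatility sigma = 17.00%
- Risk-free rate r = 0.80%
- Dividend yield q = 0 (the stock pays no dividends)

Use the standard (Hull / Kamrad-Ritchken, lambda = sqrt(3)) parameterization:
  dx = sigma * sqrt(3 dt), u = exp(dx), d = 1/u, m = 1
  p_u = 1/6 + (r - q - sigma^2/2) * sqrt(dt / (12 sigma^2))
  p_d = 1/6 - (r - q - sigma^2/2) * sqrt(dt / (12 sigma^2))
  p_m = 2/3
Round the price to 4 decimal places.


dt = T/N = 0.375000; dx = sigma*sqrt(3*dt) = 0.180312
u = exp(dx) = 1.197591; d = 1/u = 0.835009
p_u = 0.159960, p_m = 0.666667, p_d = 0.173374
Discount per step: exp(-r*dt) = 0.997004
Stock lattice S(k, j) with j the centered position index:
  k=0: S(0,+0) = 1.1000
  k=1: S(1,-1) = 0.9185; S(1,+0) = 1.1000; S(1,+1) = 1.3174
  k=2: S(2,-2) = 0.7670; S(2,-1) = 0.9185; S(2,+0) = 1.1000; S(2,+1) = 1.3174; S(2,+2) = 1.5776
Terminal payoffs V(N, j) = max(K - S_T, 0):
  V(2,-2) = 0.403035; V(2,-1) = 0.251490; V(2,+0) = 0.070000; V(2,+1) = 0.000000; V(2,+2) = 0.000000
Backward induction: V(k, j) = exp(-r*dt) * [p_u * V(k+1, j+1) + p_m * V(k+1, j) + p_d * V(k+1, j-1)]
  V(1,-1) = exp(-r*dt) * [p_u*0.070000 + p_m*0.251490 + p_d*0.403035] = 0.247988
  V(1,+0) = exp(-r*dt) * [p_u*0.000000 + p_m*0.070000 + p_d*0.251490] = 0.089998
  V(1,+1) = exp(-r*dt) * [p_u*0.000000 + p_m*0.000000 + p_d*0.070000] = 0.012100
  V(0,+0) = exp(-r*dt) * [p_u*0.012100 + p_m*0.089998 + p_d*0.247988] = 0.104614

Answer: Price = V(0,0) = 0.1046


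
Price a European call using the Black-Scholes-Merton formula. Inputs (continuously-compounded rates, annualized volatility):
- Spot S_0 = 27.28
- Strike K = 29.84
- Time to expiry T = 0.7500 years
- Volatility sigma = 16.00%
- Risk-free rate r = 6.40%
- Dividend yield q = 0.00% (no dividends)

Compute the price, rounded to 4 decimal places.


Answer: Price = 1.0272

Derivation:
d1 = (ln(S/K) + (r - q + 0.5*sigma^2) * T) / (sigma * sqrt(T)) = -0.23163251
d2 = d1 - sigma * sqrt(T) = -0.37019658
exp(-rT) = 0.95313379; exp(-qT) = 1.00000000
C = S_0 * exp(-qT) * N(d1) - K * exp(-rT) * N(d2)
N(d1) = 0.40841173; N(d2) = 0.35561801
C = 27.2800 * 1.00000000 * 0.40841173 - 29.8400 * 0.95313379 * 0.35561801 = 1.0272


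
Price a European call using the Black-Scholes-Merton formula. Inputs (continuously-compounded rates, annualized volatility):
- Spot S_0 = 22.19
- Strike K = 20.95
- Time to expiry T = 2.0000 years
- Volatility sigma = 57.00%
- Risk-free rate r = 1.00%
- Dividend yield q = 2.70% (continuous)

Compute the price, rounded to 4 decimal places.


Answer: Price = 6.7526

Derivation:
d1 = (ln(S/K) + (r - q + 0.5*sigma^2) * T) / (sigma * sqrt(T)) = 0.43220735
d2 = d1 - sigma * sqrt(T) = -0.37389438
exp(-rT) = 0.98019867; exp(-qT) = 0.94743211
C = S_0 * exp(-qT) * N(d1) - K * exp(-rT) * N(d2)
N(d1) = 0.66720464; N(d2) = 0.35424145
C = 22.1900 * 0.94743211 * 0.66720464 - 20.9500 * 0.98019867 * 0.35424145 = 6.7526


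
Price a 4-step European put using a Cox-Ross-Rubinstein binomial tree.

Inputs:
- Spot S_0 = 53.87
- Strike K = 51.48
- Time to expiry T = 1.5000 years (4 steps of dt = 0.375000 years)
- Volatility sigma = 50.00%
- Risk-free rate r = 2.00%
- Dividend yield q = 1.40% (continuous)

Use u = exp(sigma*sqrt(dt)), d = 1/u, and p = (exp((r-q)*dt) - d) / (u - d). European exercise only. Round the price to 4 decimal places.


Answer: Price = V(0,0) = 10.6462

Derivation:
dt = T/N = 0.375000
u = exp(sigma*sqrt(dt)) = 1.358235; d = 1/u = 0.736250
p = (exp((r-q)*dt) - d) / (u - d) = 0.427667
Discount per step: exp(-r*dt) = 0.992528
Stock lattice S(k, i) with i counting down-moves:
  k=0: S(0,0) = 53.8700
  k=1: S(1,0) = 73.1681; S(1,1) = 39.6618
  k=2: S(2,0) = 99.3795; S(2,1) = 53.8700; S(2,2) = 29.2010
  k=3: S(3,0) = 134.9808; S(3,1) = 73.1681; S(3,2) = 39.6618; S(3,3) = 21.4992
  k=4: S(4,0) = 183.3356; S(4,1) = 99.3795; S(4,2) = 53.8700; S(4,3) = 29.2010; S(4,4) = 15.8288
Terminal payoffs V(N, i) = max(K - S_T, 0):
  V(4,0) = 0.000000; V(4,1) = 0.000000; V(4,2) = 0.000000; V(4,3) = 22.279048; V(4,4) = 35.651235
Backward induction: V(k, i) = exp(-r*dt) * [p * V(k+1, i) + (1-p) * V(k+1, i+1)].
  V(3,0) = exp(-r*dt) * [p*0.000000 + (1-p)*0.000000] = 0.000000
  V(3,1) = exp(-r*dt) * [p*0.000000 + (1-p)*0.000000] = 0.000000
  V(3,2) = exp(-r*dt) * [p*0.000000 + (1-p)*22.279048] = 12.655750
  V(3,3) = exp(-r*dt) * [p*22.279048 + (1-p)*35.651235] = 29.708733
  V(2,0) = exp(-r*dt) * [p*0.000000 + (1-p)*0.000000] = 0.000000
  V(2,1) = exp(-r*dt) * [p*0.000000 + (1-p)*12.655750] = 7.189176
  V(2,2) = exp(-r*dt) * [p*12.655750 + (1-p)*29.708733] = 22.248238
  V(1,0) = exp(-r*dt) * [p*0.000000 + (1-p)*7.189176] = 4.083856
  V(1,1) = exp(-r*dt) * [p*7.189176 + (1-p)*22.248238] = 15.689852
  V(0,0) = exp(-r*dt) * [p*4.083856 + (1-p)*15.689852] = 10.646199


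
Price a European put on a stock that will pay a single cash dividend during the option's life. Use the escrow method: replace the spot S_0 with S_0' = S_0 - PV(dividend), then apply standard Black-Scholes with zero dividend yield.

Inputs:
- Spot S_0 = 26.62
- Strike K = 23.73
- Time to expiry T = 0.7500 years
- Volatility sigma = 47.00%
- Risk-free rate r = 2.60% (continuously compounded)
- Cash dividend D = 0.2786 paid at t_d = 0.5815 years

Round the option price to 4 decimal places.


Answer: Price = 2.6455

Derivation:
PV(D) = D * exp(-r * t_d) = 0.2786 * 0.98499472 = 0.27441953
S_0' = S_0 - PV(D) = 26.6200 - 0.27441953 = 26.34558047
d1 = (ln(S_0'/K) + (r + sigma^2/2)*T) / (sigma*sqrt(T)) = 0.50830892
d2 = d1 - sigma*sqrt(T) = 0.10127698
exp(-rT) = 0.98068890
N(-d1) = 0.30561836; N(-d2) = 0.45966529
P = K * exp(-rT) * N(-d2) - S_0' * N(-d1) = 23.7300 * 0.98068890 * 0.45966529 - 26.34558047 * 0.30561836 = 2.6455


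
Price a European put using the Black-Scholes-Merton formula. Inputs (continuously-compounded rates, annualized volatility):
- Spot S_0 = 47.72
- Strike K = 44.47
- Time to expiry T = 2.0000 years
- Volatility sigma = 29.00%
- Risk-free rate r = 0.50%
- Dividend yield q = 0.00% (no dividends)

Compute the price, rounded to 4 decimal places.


Answer: Price = 5.7483

Derivation:
d1 = (ln(S/K) + (r - q + 0.5*sigma^2) * T) / (sigma * sqrt(T)) = 0.40143133
d2 = d1 - sigma * sqrt(T) = -0.00869060
exp(-rT) = 0.99004983; exp(-qT) = 1.00000000
P = K * exp(-rT) * N(-d2) - S_0 * exp(-qT) * N(-d1)
N(-d1) = 0.34405129; N(-d2) = 0.50346701
P = 44.4700 * 0.99004983 * 0.50346701 - 47.7200 * 1.00000000 * 0.34405129 = 5.7483


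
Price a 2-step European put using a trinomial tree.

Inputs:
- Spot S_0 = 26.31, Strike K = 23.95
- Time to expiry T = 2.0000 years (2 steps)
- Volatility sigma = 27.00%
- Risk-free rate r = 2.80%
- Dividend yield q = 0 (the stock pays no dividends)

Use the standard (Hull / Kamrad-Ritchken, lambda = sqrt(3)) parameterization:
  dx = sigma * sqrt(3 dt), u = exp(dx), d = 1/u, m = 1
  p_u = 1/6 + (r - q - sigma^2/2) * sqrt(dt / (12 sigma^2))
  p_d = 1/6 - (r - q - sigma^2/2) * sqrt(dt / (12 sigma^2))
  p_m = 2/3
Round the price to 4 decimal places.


Answer: Price = V(0,0) = 2.0518

Derivation:
dt = T/N = 1.000000; dx = sigma*sqrt(3*dt) = 0.467654
u = exp(dx) = 1.596245; d = 1/u = 0.626470
p_u = 0.157632, p_m = 0.666667, p_d = 0.175701
Discount per step: exp(-r*dt) = 0.972388
Stock lattice S(k, j) with j the centered position index:
  k=0: S(0,+0) = 26.3100
  k=1: S(1,-1) = 16.4824; S(1,+0) = 26.3100; S(1,+1) = 41.9972
  k=2: S(2,-2) = 10.3258; S(2,-1) = 16.4824; S(2,+0) = 26.3100; S(2,+1) = 41.9972; S(2,+2) = 67.0378
Terminal payoffs V(N, j) = max(K - S_T, 0):
  V(2,-2) = 13.624241; V(2,-1) = 7.467563; V(2,+0) = 0.000000; V(2,+1) = 0.000000; V(2,+2) = 0.000000
Backward induction: V(k, j) = exp(-r*dt) * [p_u * V(k+1, j+1) + p_m * V(k+1, j) + p_d * V(k+1, j-1)]
  V(1,-1) = exp(-r*dt) * [p_u*0.000000 + p_m*7.467563 + p_d*13.624241] = 7.168612
  V(1,+0) = exp(-r*dt) * [p_u*0.000000 + p_m*0.000000 + p_d*7.467563] = 1.275831
  V(1,+1) = exp(-r*dt) * [p_u*0.000000 + p_m*0.000000 + p_d*0.000000] = 0.000000
  V(0,+0) = exp(-r*dt) * [p_u*0.000000 + p_m*1.275831 + p_d*7.168612] = 2.051824


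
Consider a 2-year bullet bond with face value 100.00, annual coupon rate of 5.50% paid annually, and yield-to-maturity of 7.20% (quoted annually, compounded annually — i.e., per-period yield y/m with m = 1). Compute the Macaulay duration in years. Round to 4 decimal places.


Answer: Macaulay duration = 1.9471 years

Derivation:
Coupon per period c = face * coupon_rate / m = 5.500000
Periods per year m = 1; per-period yield y/m = 0.072000
Number of cashflows N = 2
Cashflows (t years, CF_t, discount factor 1/(1+y/m)^(m*t), PV):
  t = 1.0000: CF_t = 5.500000, DF = 0.932836, PV = 5.130597
  t = 2.0000: CF_t = 105.500000, DF = 0.870183, PV = 91.804272
Price P = sum_t PV_t = 96.934869
Macaulay numerator sum_t t * PV_t:
  t * PV_t at t = 1.0000: 5.130597
  t * PV_t at t = 2.0000: 183.608543
Macaulay duration D = (sum_t t * PV_t) / P = 188.739140 / 96.934869 = 1.947072


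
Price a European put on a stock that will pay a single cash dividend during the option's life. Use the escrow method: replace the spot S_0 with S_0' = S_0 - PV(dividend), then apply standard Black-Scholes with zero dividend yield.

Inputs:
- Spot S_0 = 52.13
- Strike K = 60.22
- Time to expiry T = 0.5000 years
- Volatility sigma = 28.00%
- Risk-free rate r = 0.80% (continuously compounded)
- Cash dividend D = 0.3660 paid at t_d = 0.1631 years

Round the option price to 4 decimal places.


Answer: Price = 9.6732

Derivation:
PV(D) = D * exp(-r * t_d) = 0.3660 * 0.99869605 = 0.36552275
S_0' = S_0 - PV(D) = 52.1300 - 0.36552275 = 51.76447725
d1 = (ln(S_0'/K) + (r + sigma^2/2)*T) / (sigma*sqrt(T)) = -0.64498430
d2 = d1 - sigma*sqrt(T) = -0.84297420
exp(-rT) = 0.99600799
N(-d1) = 0.74053132; N(-d2) = 0.80037856
P = K * exp(-rT) * N(-d2) - S_0' * N(-d1) = 60.2200 * 0.99600799 * 0.80037856 - 51.76447725 * 0.74053132 = 9.6732


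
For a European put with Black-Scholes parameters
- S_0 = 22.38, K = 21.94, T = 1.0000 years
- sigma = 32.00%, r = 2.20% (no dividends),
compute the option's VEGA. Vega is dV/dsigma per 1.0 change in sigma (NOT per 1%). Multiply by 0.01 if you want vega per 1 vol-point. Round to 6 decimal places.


d1 = 0.2908007751; d2 = -0.0291992249
phi(d1) = 0.3824256290; exp(-qT) = 1.0000000000; exp(-rT) = 0.9782402351
Vega = S * exp(-qT) * phi(d1) * sqrt(T) = 22.3800 * 1.0000000000 * 0.3824256290 * 1.0000000000 = 8.558686

Answer: Vega = 8.558686


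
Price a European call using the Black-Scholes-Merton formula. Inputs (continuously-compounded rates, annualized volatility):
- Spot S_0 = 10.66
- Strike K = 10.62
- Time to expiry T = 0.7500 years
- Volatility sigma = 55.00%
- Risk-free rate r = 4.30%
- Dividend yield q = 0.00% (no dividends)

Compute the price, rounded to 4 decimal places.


d1 = (ln(S/K) + (r - q + 0.5*sigma^2) * T) / (sigma * sqrt(T)) = 0.31375713
d2 = d1 - sigma * sqrt(T) = -0.16255685
exp(-rT) = 0.96826449; exp(-qT) = 1.00000000
C = S_0 * exp(-qT) * N(d1) - K * exp(-rT) * N(d2)
N(d1) = 0.62314725; N(d2) = 0.43543368
C = 10.6600 * 1.00000000 * 0.62314725 - 10.6200 * 0.96826449 * 0.43543368 = 2.1652

Answer: Price = 2.1652


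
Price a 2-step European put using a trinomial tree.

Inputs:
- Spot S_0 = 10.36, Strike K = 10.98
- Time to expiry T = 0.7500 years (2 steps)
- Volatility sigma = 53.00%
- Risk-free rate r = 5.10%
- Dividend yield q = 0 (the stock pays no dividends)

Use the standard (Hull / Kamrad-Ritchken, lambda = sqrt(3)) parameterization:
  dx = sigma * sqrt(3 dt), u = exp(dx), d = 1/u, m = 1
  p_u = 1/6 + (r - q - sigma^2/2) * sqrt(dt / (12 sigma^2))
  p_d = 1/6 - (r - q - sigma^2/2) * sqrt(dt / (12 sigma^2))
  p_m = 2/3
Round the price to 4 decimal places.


dt = T/N = 0.375000; dx = sigma*sqrt(3*dt) = 0.562150
u = exp(dx) = 1.754440; d = 1/u = 0.569982
p_u = 0.136831, p_m = 0.666667, p_d = 0.196502
Discount per step: exp(-r*dt) = 0.981057
Stock lattice S(k, j) with j the centered position index:
  k=0: S(0,+0) = 10.3600
  k=1: S(1,-1) = 5.9050; S(1,+0) = 10.3600; S(1,+1) = 18.1760
  k=2: S(2,-2) = 3.3658; S(2,-1) = 5.9050; S(2,+0) = 10.3600; S(2,+1) = 18.1760; S(2,+2) = 31.8887
Terminal payoffs V(N, j) = max(K - S_T, 0):
  V(2,-2) = 7.614245; V(2,-1) = 5.074983; V(2,+0) = 0.620000; V(2,+1) = 0.000000; V(2,+2) = 0.000000
Backward induction: V(k, j) = exp(-r*dt) * [p_u * V(k+1, j+1) + p_m * V(k+1, j) + p_d * V(k+1, j-1)]
  V(1,-1) = exp(-r*dt) * [p_u*0.620000 + p_m*5.074983 + p_d*7.614245] = 4.870329
  V(1,+0) = exp(-r*dt) * [p_u*0.000000 + p_m*0.620000 + p_d*5.074983] = 1.383856
  V(1,+1) = exp(-r*dt) * [p_u*0.000000 + p_m*0.000000 + p_d*0.620000] = 0.119523
  V(0,+0) = exp(-r*dt) * [p_u*0.119523 + p_m*1.383856 + p_d*4.870329] = 1.860039

Answer: Price = V(0,0) = 1.8600


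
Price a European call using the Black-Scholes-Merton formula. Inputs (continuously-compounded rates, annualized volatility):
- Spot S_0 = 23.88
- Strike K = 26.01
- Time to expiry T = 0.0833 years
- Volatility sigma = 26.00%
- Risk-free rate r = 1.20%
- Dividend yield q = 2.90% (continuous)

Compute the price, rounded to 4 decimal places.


Answer: Price = 0.1142

Derivation:
d1 = (ln(S/K) + (r - q + 0.5*sigma^2) * T) / (sigma * sqrt(T)) = -1.11993291
d2 = d1 - sigma * sqrt(T) = -1.19497344
exp(-rT) = 0.99900090; exp(-qT) = 0.99758722
C = S_0 * exp(-qT) * N(d1) - K * exp(-rT) * N(d2)
N(d1) = 0.13137118; N(d2) = 0.11604870
C = 23.8800 * 0.99758722 * 0.13137118 - 26.0100 * 0.99900090 * 0.11604870 = 0.1142


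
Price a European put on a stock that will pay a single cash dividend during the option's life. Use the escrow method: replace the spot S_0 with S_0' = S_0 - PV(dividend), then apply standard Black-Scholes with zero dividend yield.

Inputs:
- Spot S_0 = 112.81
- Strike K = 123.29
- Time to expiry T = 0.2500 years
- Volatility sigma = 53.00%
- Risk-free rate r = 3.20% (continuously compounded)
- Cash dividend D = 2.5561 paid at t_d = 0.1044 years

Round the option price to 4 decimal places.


Answer: Price = 19.2002

Derivation:
PV(D) = D * exp(-r * t_d) = 2.5561 * 0.99666477 = 2.54757483
S_0' = S_0 - PV(D) = 112.8100 - 2.54757483 = 110.26242517
d1 = (ln(S_0'/K) + (r + sigma^2/2)*T) / (sigma*sqrt(T)) = -0.25873055
d2 = d1 - sigma*sqrt(T) = -0.52373055
exp(-rT) = 0.99203191
N(-d1) = 0.60207843; N(-d2) = 0.69976702
P = K * exp(-rT) * N(-d2) - S_0' * N(-d1) = 123.2900 * 0.99203191 * 0.69976702 - 110.26242517 * 0.60207843 = 19.2002


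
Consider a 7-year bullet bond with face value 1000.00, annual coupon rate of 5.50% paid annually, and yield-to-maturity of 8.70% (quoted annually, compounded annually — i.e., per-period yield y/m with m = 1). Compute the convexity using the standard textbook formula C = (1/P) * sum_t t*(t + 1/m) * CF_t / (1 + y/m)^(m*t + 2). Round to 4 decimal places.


Answer: Convexity = 37.5181

Derivation:
Coupon per period c = face * coupon_rate / m = 55.000000
Periods per year m = 1; per-period yield y/m = 0.087000
Number of cashflows N = 7
Cashflows (t years, CF_t, discount factor 1/(1+y/m)^(m*t), PV):
  t = 1.0000: CF_t = 55.000000, DF = 0.919963, PV = 50.597976
  t = 2.0000: CF_t = 55.000000, DF = 0.846332, PV = 46.548276
  t = 3.0000: CF_t = 55.000000, DF = 0.778595, PV = 42.822701
  t = 4.0000: CF_t = 55.000000, DF = 0.716278, PV = 39.395309
  t = 5.0000: CF_t = 55.000000, DF = 0.658950, PV = 36.242235
  t = 6.0000: CF_t = 55.000000, DF = 0.606209, PV = 33.341522
  t = 7.0000: CF_t = 1055.000000, DF = 0.557690, PV = 588.363403
Price P = sum_t PV_t = 837.311422
Convexity numerator sum_t t*(t + 1/m) * CF_t / (1+y/m)^(m*t + 2):
  t = 1.0000: term = 85.645402
  t = 2.0000: term = 236.371855
  t = 3.0000: term = 434.906817
  t = 4.0000: term = 666.830446
  t = 5.0000: term = 920.189208
  t = 6.0000: term = 1185.156294
  t = 7.0000: term = 27885.253046
Convexity = (1/P) * sum = 31414.353068 / 837.311422 = 37.518123
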